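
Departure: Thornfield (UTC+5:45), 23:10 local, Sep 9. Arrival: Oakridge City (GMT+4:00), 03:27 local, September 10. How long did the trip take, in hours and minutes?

Departure in UTC: 23:10 − 5:45 = 17:25 on Sep 9.
Arrival in UTC: 03:27 − 4:00 = 23:27 on Sep 9.
Elapsed = 23:27 − 17:25 = 6 hours 2 minutes.

6 hours 2 minutes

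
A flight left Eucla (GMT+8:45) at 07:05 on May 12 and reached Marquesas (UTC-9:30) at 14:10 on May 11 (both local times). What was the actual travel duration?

1 hour 20 minutes

Marquesas is 18:15 behind Eucla.
Clock-face elapsed time (ignoring zones) is −16 hours 55 minutes.
Actual elapsed = −16 hours 55 minutes + 18:15 = 1 hour 20 minutes.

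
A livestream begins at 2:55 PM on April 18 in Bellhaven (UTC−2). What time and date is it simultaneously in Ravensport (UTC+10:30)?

3:25 AM on April 19

In UTC: 2:55 PM + 2:00 = 4:55 PM on Apr 18.
Ravensport is UTC+10:30: 4:55 PM + 10:30 = 3:25 AM on Apr 19.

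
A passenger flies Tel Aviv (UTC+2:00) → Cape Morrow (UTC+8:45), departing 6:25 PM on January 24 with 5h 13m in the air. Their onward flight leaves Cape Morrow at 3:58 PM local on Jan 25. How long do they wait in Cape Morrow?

9 hours 35 minutes

Convert departure to UTC: 6:25 PM − 2:00 = 4:25 PM UTC on Jan 24.
Add 5 hours and 13 minutes flight time → 9:38 PM UTC.
Cape Morrow is UTC+8:45, so local arrival = 9:38 PM + 8:45 = 6:23 AM on Jan 25.
Layover = 3:58 PM − 6:23 AM = 9 hours 35 minutes.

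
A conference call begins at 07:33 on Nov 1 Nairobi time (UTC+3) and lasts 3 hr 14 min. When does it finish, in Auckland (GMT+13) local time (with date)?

20:47 on November 1

Convert start to UTC: 07:33 − 3:00 = 04:33 UTC on Nov 1.
Add 3 hours and 14 minutes duration → 07:47 UTC.
Auckland is UTC+13:00, so local end time = 07:47 + 13:00 = 20:47 on Nov 1.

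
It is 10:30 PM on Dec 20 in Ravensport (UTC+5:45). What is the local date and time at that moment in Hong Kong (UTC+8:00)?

12:45 AM on December 21

In UTC: 10:30 PM − 5:45 = 4:45 PM on Dec 20.
Hong Kong is UTC+8:00: 4:45 PM + 8:00 = 12:45 AM on Dec 21.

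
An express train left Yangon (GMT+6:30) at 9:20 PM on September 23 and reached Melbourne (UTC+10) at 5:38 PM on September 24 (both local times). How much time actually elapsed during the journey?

Departure in UTC: 9:20 PM − 6:30 = 2:50 PM on Sep 23.
Arrival in UTC: 5:38 PM − 10:00 = 7:38 AM on Sep 24.
Elapsed = 7:38 AM − 2:50 PM (+1 day) = 16 hours 48 minutes.

16 hours 48 minutes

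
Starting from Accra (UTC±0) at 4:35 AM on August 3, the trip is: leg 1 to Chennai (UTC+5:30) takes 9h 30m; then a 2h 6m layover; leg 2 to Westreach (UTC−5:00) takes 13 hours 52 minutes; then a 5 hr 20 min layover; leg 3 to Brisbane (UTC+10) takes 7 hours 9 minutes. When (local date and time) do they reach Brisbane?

4:32 AM on August 5

Accra is at UTC+0, so departure is already 4:35 AM UTC on Aug 3.
Add 9 hours 30 minutes leg 1 → 2:05 PM UTC.
Add 2 hours 6 minutes layover in Chennai → 4:11 PM UTC.
Add 13 hours 52 minutes leg 2 → 6:03 AM UTC (Aug 4).
Add 5 hours and 20 minutes layover in Westreach → 11:23 AM UTC.
Add 7 hours and 9 minutes leg 3 → 6:32 PM UTC.
Brisbane is UTC+10:00, so local arrival = 6:32 PM + 10:00 = 4:32 AM on Aug 5.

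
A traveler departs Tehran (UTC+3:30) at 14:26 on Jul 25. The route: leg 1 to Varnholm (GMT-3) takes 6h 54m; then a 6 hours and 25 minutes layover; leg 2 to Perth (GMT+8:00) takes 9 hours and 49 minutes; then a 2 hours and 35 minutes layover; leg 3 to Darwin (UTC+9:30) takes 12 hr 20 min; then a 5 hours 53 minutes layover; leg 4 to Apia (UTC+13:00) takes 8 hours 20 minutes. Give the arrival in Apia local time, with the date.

04:12 on July 28

Convert departure to UTC: 14:26 − 3:30 = 10:56 UTC on Jul 25.
Add 6 hours and 54 minutes leg 1 → 17:50 UTC.
Add 6 hours 25 minutes layover in Varnholm → 00:15 UTC (Jul 26).
Add 9 hours and 49 minutes leg 2 → 10:04 UTC.
Add 2 hours 35 minutes layover in Perth → 12:39 UTC.
Add 12 hours and 20 minutes leg 3 → 00:59 UTC (Jul 27).
Add 5 hours and 53 minutes layover in Darwin → 06:52 UTC.
Add 8 hours and 20 minutes leg 4 → 15:12 UTC.
Apia is UTC+13:00, so local arrival = 15:12 + 13:00 = 04:12 on Jul 28.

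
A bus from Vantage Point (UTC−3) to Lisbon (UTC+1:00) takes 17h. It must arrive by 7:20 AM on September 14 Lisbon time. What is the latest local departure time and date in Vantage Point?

10:20 AM on September 13

Target arrival in UTC: 7:20 AM − 1:00 = 6:20 AM on Sep 14.
Subtract 17 hours → departure 1:20 PM UTC on Sep 13.
Vantage Point is UTC−3:00: 1:20 PM − 3:00 = 10:20 AM on Sep 13.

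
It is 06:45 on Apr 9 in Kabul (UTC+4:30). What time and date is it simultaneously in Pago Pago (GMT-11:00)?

15:15 on April 8

Pago Pago is 15:30 behind Kabul.
Shift by the zone difference: 06:45 − 15:30 = 15:15 on Apr 8 in Pago Pago.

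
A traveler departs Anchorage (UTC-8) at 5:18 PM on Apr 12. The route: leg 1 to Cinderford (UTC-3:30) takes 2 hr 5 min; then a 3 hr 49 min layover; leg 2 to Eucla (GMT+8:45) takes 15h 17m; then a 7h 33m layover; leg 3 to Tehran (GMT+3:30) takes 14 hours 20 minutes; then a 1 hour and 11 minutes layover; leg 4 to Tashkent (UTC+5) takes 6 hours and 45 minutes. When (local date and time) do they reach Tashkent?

Convert departure to UTC: 5:18 PM + 8:00 = 1:18 AM UTC on Apr 13.
Add 2 hours 5 minutes leg 1 → 3:23 AM UTC.
Add 3 hours and 49 minutes layover in Cinderford → 7:12 AM UTC.
Add 15 hours and 17 minutes leg 2 → 10:29 PM UTC.
Add 7 hours and 33 minutes layover in Eucla → 6:02 AM UTC (Apr 14).
Add 14 hours 20 minutes leg 3 → 8:22 PM UTC.
Add 1 hour 11 minutes layover in Tehran → 9:33 PM UTC.
Add 6 hours and 45 minutes leg 4 → 4:18 AM UTC (Apr 15).
Tashkent is UTC+5:00, so local arrival = 4:18 AM + 5:00 = 9:18 AM on Apr 15.

9:18 AM on April 15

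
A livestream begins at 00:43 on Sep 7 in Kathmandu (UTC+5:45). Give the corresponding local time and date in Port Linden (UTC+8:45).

Port Linden is 3:00 ahead of Kathmandu.
Shift by the zone difference: 00:43 + 3:00 = 03:43 on Sep 7 in Port Linden.

03:43 on September 7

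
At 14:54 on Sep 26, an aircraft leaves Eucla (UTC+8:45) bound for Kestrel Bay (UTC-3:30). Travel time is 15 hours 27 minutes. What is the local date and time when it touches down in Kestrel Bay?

Kestrel Bay is 12:15 behind Eucla.
After 15 hours and 27 minutes it is 06:21 (Sep 27) in Eucla.
Shift by the zone difference: 06:21 − 12:15 = 18:06 on Sep 26 in Kestrel Bay.

18:06 on September 26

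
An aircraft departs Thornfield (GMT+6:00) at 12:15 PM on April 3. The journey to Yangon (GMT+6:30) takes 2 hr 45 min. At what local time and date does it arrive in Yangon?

3:30 PM on Apr 3

Convert departure to UTC: 12:15 PM − 6:00 = 6:15 AM UTC on Apr 3.
Add 2 hours and 45 minutes travel time → 9:00 AM UTC.
Yangon is UTC+6:30, so local arrival = 9:00 AM + 6:30 = 3:30 PM on Apr 3.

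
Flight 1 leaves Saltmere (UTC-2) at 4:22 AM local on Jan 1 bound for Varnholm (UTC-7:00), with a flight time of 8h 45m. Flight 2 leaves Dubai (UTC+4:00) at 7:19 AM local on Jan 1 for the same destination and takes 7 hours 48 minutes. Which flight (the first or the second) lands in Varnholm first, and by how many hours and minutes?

Flight 1 in UTC: 4:22 AM + 2:00 = 6:22 AM on Jan 1.
+8 hours and 45 minutes → arrive 3:07 PM UTC on Jan 1.
Flight 2 in UTC: 7:19 AM − 4:00 = 3:19 AM on Jan 1.
+7 hours and 48 minutes → arrive 11:07 AM UTC on Jan 1.
Flight 2 lands earlier by 4 hours.

the second, by 4 hours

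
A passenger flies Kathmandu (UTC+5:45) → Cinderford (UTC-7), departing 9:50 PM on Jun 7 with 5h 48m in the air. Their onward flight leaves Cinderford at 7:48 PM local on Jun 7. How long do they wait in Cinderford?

4 hours 55 minutes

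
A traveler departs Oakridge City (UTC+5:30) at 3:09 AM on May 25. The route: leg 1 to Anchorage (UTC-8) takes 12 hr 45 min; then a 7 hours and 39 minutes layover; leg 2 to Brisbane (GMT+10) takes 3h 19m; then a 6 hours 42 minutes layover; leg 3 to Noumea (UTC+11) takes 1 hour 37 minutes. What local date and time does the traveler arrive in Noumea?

4:41 PM on May 26

Convert departure to UTC: 3:09 AM − 5:30 = 9:39 PM UTC on May 24.
Add 12 hours 45 minutes leg 1 → 10:24 AM UTC (May 25).
Add 7 hours and 39 minutes layover in Anchorage → 6:03 PM UTC.
Add 3 hours 19 minutes leg 2 → 9:22 PM UTC.
Add 6 hours 42 minutes layover in Brisbane → 4:04 AM UTC (May 26).
Add 1 hour and 37 minutes leg 3 → 5:41 AM UTC.
Noumea is UTC+11:00, so local arrival = 5:41 AM + 11:00 = 4:41 PM on May 26.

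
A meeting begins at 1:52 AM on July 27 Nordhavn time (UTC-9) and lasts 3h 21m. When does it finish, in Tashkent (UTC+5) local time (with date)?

7:13 PM on July 27

Convert start to UTC: 1:52 AM + 9:00 = 10:52 AM UTC on Jul 27.
Add 3 hours 21 minutes duration → 2:13 PM UTC.
Tashkent is UTC+5:00, so local end time = 2:13 PM + 5:00 = 7:13 PM on Jul 27.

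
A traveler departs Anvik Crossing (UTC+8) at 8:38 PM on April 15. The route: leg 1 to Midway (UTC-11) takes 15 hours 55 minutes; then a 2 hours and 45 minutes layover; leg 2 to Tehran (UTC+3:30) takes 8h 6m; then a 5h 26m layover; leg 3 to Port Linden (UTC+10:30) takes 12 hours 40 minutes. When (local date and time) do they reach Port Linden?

8:00 PM on April 17

Convert departure to UTC: 8:38 PM − 8:00 = 12:38 PM UTC on Apr 15.
Add 15 hours 55 minutes leg 1 → 4:33 AM UTC (Apr 16).
Add 2 hours and 45 minutes layover in Midway → 7:18 AM UTC.
Add 8 hours 6 minutes leg 2 → 3:24 PM UTC.
Add 5 hours and 26 minutes layover in Tehran → 8:50 PM UTC.
Add 12 hours 40 minutes leg 3 → 9:30 AM UTC (Apr 17).
Port Linden is UTC+10:30, so local arrival = 9:30 AM + 10:30 = 8:00 PM on Apr 17.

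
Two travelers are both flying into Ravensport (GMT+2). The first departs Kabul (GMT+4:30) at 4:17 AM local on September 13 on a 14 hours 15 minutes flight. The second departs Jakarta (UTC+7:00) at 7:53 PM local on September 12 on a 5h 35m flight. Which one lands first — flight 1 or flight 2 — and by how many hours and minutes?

Flight 1 in UTC: 4:17 AM − 4:30 = 11:47 PM on Sep 12.
+14 hours 15 minutes → arrive 2:02 PM UTC on Sep 13.
Flight 2 in UTC: 7:53 PM − 7:00 = 12:53 PM on Sep 12.
+5 hours 35 minutes → arrive 6:28 PM UTC on Sep 12.
Flight 2 lands earlier by 19 hours 34 minutes.

the second, by 19 hours 34 minutes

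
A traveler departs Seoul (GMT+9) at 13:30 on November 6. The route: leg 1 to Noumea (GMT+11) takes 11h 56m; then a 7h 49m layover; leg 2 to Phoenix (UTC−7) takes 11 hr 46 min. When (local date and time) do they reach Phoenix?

05:01 on Nov 7

Convert departure to UTC: 13:30 − 9:00 = 04:30 UTC on Nov 6.
Add 11 hours and 56 minutes leg 1 → 16:26 UTC.
Add 7 hours and 49 minutes layover in Noumea → 00:15 UTC (Nov 7).
Add 11 hours 46 minutes leg 2 → 12:01 UTC.
Phoenix is UTC−7:00, so local arrival = 12:01 − 7:00 = 05:01 on Nov 7.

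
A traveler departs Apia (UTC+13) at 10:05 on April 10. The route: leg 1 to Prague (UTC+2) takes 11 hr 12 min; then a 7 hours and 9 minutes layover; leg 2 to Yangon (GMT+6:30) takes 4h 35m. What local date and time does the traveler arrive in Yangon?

Convert departure to UTC: 10:05 − 13:00 = 21:05 UTC on Apr 9.
Add 11 hours 12 minutes leg 1 → 08:17 UTC (Apr 10).
Add 7 hours 9 minutes layover in Prague → 15:26 UTC.
Add 4 hours 35 minutes leg 2 → 20:01 UTC.
Yangon is UTC+6:30, so local arrival = 20:01 + 6:30 = 02:31 on Apr 11.

02:31 on April 11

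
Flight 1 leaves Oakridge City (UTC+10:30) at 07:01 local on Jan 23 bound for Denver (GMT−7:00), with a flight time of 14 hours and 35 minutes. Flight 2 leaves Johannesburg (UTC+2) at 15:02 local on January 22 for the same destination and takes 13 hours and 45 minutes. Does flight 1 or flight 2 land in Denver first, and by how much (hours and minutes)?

the second, by 8 hours 19 minutes

Flight 1 in UTC: 07:01 − 10:30 = 20:31 on Jan 22.
+14 hours 35 minutes → arrive 11:06 UTC on Jan 23.
Flight 2 in UTC: 15:02 − 2:00 = 13:02 on Jan 22.
+13 hours 45 minutes → arrive 02:47 UTC on Jan 23.
Flight 2 lands earlier by 8 hours 19 minutes.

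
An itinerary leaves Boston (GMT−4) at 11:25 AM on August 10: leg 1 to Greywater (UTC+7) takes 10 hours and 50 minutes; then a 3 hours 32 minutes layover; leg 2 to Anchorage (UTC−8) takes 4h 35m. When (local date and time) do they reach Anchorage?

2:22 AM on August 11

Convert departure to UTC: 11:25 AM + 4:00 = 3:25 PM UTC on Aug 10.
Add 10 hours and 50 minutes leg 1 → 2:15 AM UTC (Aug 11).
Add 3 hours 32 minutes layover in Greywater → 5:47 AM UTC.
Add 4 hours and 35 minutes leg 2 → 10:22 AM UTC.
Anchorage is UTC−8:00, so local arrival = 10:22 AM − 8:00 = 2:22 AM on Aug 11.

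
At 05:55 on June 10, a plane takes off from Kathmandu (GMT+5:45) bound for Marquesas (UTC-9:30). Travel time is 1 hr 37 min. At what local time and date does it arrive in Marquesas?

16:17 on June 9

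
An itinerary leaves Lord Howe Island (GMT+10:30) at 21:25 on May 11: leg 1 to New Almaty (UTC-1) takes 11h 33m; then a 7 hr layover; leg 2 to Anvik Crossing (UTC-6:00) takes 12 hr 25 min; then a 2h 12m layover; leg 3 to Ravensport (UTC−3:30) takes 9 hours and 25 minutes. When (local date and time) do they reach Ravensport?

02:00 on May 13

Convert departure to UTC: 21:25 − 10:30 = 10:55 UTC on May 11.
Add 11 hours and 33 minutes leg 1 → 22:28 UTC.
Add 7 hours layover in New Almaty → 05:28 UTC (May 12).
Add 12 hours and 25 minutes leg 2 → 17:53 UTC.
Add 2 hours 12 minutes layover in Anvik Crossing → 20:05 UTC.
Add 9 hours and 25 minutes leg 3 → 05:30 UTC (May 13).
Ravensport is UTC−3:30, so local arrival = 05:30 − 3:30 = 02:00 on May 13.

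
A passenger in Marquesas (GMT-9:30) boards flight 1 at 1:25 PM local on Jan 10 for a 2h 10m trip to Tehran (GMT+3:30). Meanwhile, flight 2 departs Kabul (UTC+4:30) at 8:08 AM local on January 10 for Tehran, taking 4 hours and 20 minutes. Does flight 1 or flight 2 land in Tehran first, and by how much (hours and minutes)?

the second, by 17 hours 7 minutes

Flight 1 in UTC: 1:25 PM + 9:30 = 10:55 PM on Jan 10.
+2 hours 10 minutes → arrive 1:05 AM UTC on Jan 11.
Flight 2 in UTC: 8:08 AM − 4:30 = 3:38 AM on Jan 10.
+4 hours 20 minutes → arrive 7:58 AM UTC on Jan 10.
Flight 2 lands earlier by 17 hours 7 minutes.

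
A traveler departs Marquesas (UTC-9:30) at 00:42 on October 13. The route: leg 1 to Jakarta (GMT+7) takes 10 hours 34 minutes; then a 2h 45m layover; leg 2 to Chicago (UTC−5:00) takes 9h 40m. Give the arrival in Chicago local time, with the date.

Convert departure to UTC: 00:42 + 9:30 = 10:12 UTC on Oct 13.
Add 10 hours and 34 minutes leg 1 → 20:46 UTC.
Add 2 hours and 45 minutes layover in Jakarta → 23:31 UTC.
Add 9 hours 40 minutes leg 2 → 09:11 UTC (Oct 14).
Chicago is UTC−5:00, so local arrival = 09:11 − 5:00 = 04:11 on Oct 14.

04:11 on October 14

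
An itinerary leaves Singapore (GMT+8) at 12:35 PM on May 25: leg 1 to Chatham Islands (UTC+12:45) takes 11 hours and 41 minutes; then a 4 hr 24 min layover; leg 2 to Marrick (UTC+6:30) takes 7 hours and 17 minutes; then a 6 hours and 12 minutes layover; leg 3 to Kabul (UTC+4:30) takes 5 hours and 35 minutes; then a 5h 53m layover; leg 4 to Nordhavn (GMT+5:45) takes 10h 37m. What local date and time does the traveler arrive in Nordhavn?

1:59 PM on May 27

Convert departure to UTC: 12:35 PM − 8:00 = 4:35 AM UTC on May 25.
Add 11 hours 41 minutes leg 1 → 4:16 PM UTC.
Add 4 hours 24 minutes layover in Chatham Islands → 8:40 PM UTC.
Add 7 hours and 17 minutes leg 2 → 3:57 AM UTC (May 26).
Add 6 hours and 12 minutes layover in Marrick → 10:09 AM UTC.
Add 5 hours 35 minutes leg 3 → 3:44 PM UTC.
Add 5 hours and 53 minutes layover in Kabul → 9:37 PM UTC.
Add 10 hours and 37 minutes leg 4 → 8:14 AM UTC (May 27).
Nordhavn is UTC+5:45, so local arrival = 8:14 AM + 5:45 = 1:59 PM on May 27.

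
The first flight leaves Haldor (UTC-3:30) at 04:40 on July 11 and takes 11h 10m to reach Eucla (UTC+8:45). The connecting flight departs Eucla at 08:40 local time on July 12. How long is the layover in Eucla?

4 hours 35 minutes

Convert departure to UTC: 04:40 + 3:30 = 08:10 UTC on Jul 11.
Add 11 hours 10 minutes flight time → 19:20 UTC.
Eucla is UTC+8:45, so local arrival = 19:20 + 8:45 = 04:05 on Jul 12.
Layover = 08:40 − 04:05 = 4 hours 35 minutes.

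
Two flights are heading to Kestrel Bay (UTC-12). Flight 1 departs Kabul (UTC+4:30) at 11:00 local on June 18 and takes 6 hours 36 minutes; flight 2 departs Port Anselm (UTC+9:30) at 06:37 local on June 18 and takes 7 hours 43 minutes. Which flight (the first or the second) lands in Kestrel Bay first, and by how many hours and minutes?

Flight 1 in UTC: 11:00 − 4:30 = 06:30 on Jun 18.
+6 hours and 36 minutes → arrive 13:06 UTC on Jun 18.
Flight 2 in UTC: 06:37 − 9:30 = 21:07 on Jun 17.
+7 hours and 43 minutes → arrive 04:50 UTC on Jun 18.
Flight 2 lands earlier by 8 hours 16 minutes.

the second, by 8 hours 16 minutes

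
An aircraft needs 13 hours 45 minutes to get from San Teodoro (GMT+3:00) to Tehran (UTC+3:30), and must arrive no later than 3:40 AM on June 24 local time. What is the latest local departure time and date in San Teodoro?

1:25 PM on June 23

Target arrival in UTC: 3:40 AM − 3:30 = 12:10 AM on Jun 24.
Subtract 13 hours 45 minutes → departure 10:25 AM UTC on Jun 23.
San Teodoro is UTC+3:00: 10:25 AM + 3:00 = 1:25 PM on Jun 23.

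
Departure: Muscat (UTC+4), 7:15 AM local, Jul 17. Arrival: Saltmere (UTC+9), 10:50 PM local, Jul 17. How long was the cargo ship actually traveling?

10 hours 35 minutes

Saltmere is 5:00 ahead of Muscat.
Clock-face elapsed time (ignoring zones) is 15 hours 35 minutes.
Actual elapsed = 15 hours 35 minutes − 5:00 = 10 hours 35 minutes.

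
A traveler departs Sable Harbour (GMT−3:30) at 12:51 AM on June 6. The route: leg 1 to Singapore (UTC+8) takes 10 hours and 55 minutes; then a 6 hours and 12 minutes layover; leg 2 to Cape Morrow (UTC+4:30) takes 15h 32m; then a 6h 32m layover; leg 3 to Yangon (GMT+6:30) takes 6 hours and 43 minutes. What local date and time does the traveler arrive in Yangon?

Convert departure to UTC: 12:51 AM + 3:30 = 4:21 AM UTC on Jun 6.
Add 10 hours 55 minutes leg 1 → 3:16 PM UTC.
Add 6 hours and 12 minutes layover in Singapore → 9:28 PM UTC.
Add 15 hours and 32 minutes leg 2 → 1:00 PM UTC (Jun 7).
Add 6 hours 32 minutes layover in Cape Morrow → 7:32 PM UTC.
Add 6 hours 43 minutes leg 3 → 2:15 AM UTC (Jun 8).
Yangon is UTC+6:30, so local arrival = 2:15 AM + 6:30 = 8:45 AM on Jun 8.

8:45 AM on Jun 8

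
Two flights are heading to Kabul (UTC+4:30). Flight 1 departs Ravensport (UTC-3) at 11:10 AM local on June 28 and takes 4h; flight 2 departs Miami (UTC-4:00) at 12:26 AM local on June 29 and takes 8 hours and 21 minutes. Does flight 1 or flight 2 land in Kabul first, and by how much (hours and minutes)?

the first, by 18 hours 37 minutes

Flight 1 in UTC: 11:10 AM + 3:00 = 2:10 PM on Jun 28.
+4 hours → arrive 6:10 PM UTC on Jun 28.
Flight 2 in UTC: 12:26 AM + 4:00 = 4:26 AM on Jun 29.
+8 hours 21 minutes → arrive 12:47 PM UTC on Jun 29.
Flight 1 lands earlier by 18 hours 37 minutes.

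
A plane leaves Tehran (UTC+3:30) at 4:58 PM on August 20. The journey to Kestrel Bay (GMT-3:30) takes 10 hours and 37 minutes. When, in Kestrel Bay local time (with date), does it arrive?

8:35 PM on Aug 20

Convert departure to UTC: 4:58 PM − 3:30 = 1:28 PM UTC on Aug 20.
Add 10 hours 37 minutes travel time → 12:05 AM UTC (Aug 21).
Kestrel Bay is UTC−3:30, so local arrival = 12:05 AM − 3:30 = 8:35 PM on Aug 20.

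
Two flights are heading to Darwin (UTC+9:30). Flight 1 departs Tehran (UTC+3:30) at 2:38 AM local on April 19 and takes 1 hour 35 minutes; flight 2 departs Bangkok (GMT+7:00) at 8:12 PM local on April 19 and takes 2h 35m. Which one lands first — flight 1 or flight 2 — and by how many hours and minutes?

the first, by 15 hours 4 minutes

Flight 1 in UTC: 2:38 AM − 3:30 = 11:08 PM on Apr 18.
+1 hour and 35 minutes → arrive 12:43 AM UTC on Apr 19.
Flight 2 in UTC: 8:12 PM − 7:00 = 1:12 PM on Apr 19.
+2 hours and 35 minutes → arrive 3:47 PM UTC on Apr 19.
Flight 1 lands earlier by 15 hours 4 minutes.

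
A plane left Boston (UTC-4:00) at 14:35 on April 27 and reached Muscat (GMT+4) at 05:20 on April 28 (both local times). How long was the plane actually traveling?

6 hours 45 minutes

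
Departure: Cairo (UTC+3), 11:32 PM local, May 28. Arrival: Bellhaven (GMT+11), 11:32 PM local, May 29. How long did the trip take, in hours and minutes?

16 hours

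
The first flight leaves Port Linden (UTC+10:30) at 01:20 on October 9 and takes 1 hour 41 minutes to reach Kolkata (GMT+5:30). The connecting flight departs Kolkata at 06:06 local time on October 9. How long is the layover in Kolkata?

Convert departure to UTC: 01:20 − 10:30 = 14:50 UTC on Oct 8.
Add 1 hour 41 minutes flight time → 16:31 UTC.
Kolkata is UTC+5:30, so local arrival = 16:31 + 5:30 = 22:01 on Oct 8.
Layover = 06:06 − 22:01 (+1 day) = 8 hours 5 minutes.

8 hours 5 minutes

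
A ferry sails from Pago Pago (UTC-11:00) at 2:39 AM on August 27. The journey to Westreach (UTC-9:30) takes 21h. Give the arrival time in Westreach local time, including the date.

Convert departure to UTC: 2:39 AM + 11:00 = 1:39 PM UTC on Aug 27.
Add 21 hours travel time → 10:39 AM UTC (Aug 28).
Westreach is UTC−9:30, so local arrival = 10:39 AM − 9:30 = 1:09 AM on Aug 28.

1:09 AM on August 28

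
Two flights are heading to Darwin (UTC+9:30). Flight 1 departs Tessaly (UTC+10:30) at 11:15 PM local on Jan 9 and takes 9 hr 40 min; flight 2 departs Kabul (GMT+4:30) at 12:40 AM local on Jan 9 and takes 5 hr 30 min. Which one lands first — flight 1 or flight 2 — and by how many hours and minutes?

Flight 1 in UTC: 11:15 PM − 10:30 = 12:45 PM on Jan 9.
+9 hours 40 minutes → arrive 10:25 PM UTC on Jan 9.
Flight 2 in UTC: 12:40 AM − 4:30 = 8:10 PM on Jan 8.
+5 hours 30 minutes → arrive 1:40 AM UTC on Jan 9.
Flight 2 lands earlier by 20 hours 45 minutes.

the second, by 20 hours 45 minutes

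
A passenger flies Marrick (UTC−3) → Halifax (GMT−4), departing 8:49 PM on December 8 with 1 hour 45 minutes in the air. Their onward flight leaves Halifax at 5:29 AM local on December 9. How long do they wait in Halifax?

7 hours 55 minutes

Convert departure to UTC: 8:49 PM + 3:00 = 11:49 PM UTC on Dec 8.
Add 1 hour and 45 minutes flight time → 1:34 AM UTC (Dec 9).
Halifax is UTC−4:00, so local arrival = 1:34 AM − 4:00 = 9:34 PM on Dec 8.
Layover = 5:29 AM − 9:34 PM (+1 day) = 7 hours 55 minutes.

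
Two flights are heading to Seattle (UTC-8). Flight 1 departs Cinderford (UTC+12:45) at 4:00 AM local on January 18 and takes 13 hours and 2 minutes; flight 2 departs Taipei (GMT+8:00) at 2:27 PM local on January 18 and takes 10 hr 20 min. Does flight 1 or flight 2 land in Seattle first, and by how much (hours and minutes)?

Flight 1 in UTC: 4:00 AM − 12:45 = 3:15 PM on Jan 17.
+13 hours 2 minutes → arrive 4:17 AM UTC on Jan 18.
Flight 2 in UTC: 2:27 PM − 8:00 = 6:27 AM on Jan 18.
+10 hours 20 minutes → arrive 4:47 PM UTC on Jan 18.
Flight 1 lands earlier by 12 hours 30 minutes.

the first, by 12 hours 30 minutes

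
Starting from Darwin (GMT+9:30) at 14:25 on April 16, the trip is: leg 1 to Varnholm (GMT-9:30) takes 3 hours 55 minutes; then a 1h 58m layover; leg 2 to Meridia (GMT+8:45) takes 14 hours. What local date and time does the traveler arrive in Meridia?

Convert departure to UTC: 14:25 − 9:30 = 04:55 UTC on Apr 16.
Add 3 hours 55 minutes leg 1 → 08:50 UTC.
Add 1 hour and 58 minutes layover in Varnholm → 10:48 UTC.
Add 14 hours leg 2 → 00:48 UTC (Apr 17).
Meridia is UTC+8:45, so local arrival = 00:48 + 8:45 = 09:33 on Apr 17.

09:33 on Apr 17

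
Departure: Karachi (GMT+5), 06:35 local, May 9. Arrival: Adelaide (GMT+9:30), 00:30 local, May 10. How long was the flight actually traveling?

13 hours 25 minutes

Departure in UTC: 06:35 − 5:00 = 01:35 on May 9.
Arrival in UTC: 00:30 − 9:30 = 15:00 on May 9.
Elapsed = 15:00 − 01:35 = 13 hours 25 minutes.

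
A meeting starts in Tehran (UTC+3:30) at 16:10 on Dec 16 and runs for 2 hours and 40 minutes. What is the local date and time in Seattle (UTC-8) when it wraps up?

07:20 on December 16

Convert start to UTC: 16:10 − 3:30 = 12:40 UTC on Dec 16.
Add 2 hours and 40 minutes duration → 15:20 UTC.
Seattle is UTC−8:00, so local end time = 15:20 − 8:00 = 07:20 on Dec 16.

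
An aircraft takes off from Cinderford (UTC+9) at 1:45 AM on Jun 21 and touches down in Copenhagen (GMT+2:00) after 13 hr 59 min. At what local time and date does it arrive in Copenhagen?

8:44 AM on June 21

Convert departure to UTC: 1:45 AM − 9:00 = 4:45 PM UTC on Jun 20.
Add 13 hours 59 minutes travel time → 6:44 AM UTC (Jun 21).
Copenhagen is UTC+2:00, so local arrival = 6:44 AM + 2:00 = 8:44 AM on Jun 21.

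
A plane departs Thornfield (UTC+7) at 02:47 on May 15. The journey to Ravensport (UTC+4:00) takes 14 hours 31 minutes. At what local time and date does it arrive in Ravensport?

14:18 on May 15

Convert departure to UTC: 02:47 − 7:00 = 19:47 UTC on May 14.
Add 14 hours and 31 minutes travel time → 10:18 UTC (May 15).
Ravensport is UTC+4:00, so local arrival = 10:18 + 4:00 = 14:18 on May 15.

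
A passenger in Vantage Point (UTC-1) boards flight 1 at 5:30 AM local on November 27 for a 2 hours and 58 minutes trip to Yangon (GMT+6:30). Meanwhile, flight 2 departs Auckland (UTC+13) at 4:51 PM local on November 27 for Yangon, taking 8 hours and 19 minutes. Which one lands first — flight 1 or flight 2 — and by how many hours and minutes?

the first, by 2 hours 42 minutes

Flight 1 in UTC: 5:30 AM + 1:00 = 6:30 AM on Nov 27.
+2 hours and 58 minutes → arrive 9:28 AM UTC on Nov 27.
Flight 2 in UTC: 4:51 PM − 13:00 = 3:51 AM on Nov 27.
+8 hours and 19 minutes → arrive 12:10 PM UTC on Nov 27.
Flight 1 lands earlier by 2 hours 42 minutes.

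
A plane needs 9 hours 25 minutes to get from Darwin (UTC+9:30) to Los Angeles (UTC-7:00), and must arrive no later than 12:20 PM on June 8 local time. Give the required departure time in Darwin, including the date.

7:25 PM on Jun 8

Target arrival in UTC: 12:20 PM + 7:00 = 7:20 PM on Jun 8.
Subtract 9 hours 25 minutes → departure 9:55 AM UTC on Jun 8.
Darwin is UTC+9:30: 9:55 AM + 9:30 = 7:25 PM on Jun 8.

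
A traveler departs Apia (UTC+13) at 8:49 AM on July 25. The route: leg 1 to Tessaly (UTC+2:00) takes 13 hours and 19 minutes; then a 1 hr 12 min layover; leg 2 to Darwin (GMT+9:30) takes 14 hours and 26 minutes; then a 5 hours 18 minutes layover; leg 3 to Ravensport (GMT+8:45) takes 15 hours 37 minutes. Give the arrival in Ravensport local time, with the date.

Convert departure to UTC: 8:49 AM − 13:00 = 7:49 PM UTC on Jul 24.
Add 13 hours 19 minutes leg 1 → 9:08 AM UTC (Jul 25).
Add 1 hour 12 minutes layover in Tessaly → 10:20 AM UTC.
Add 14 hours 26 minutes leg 2 → 12:46 AM UTC (Jul 26).
Add 5 hours 18 minutes layover in Darwin → 6:04 AM UTC.
Add 15 hours and 37 minutes leg 3 → 9:41 PM UTC.
Ravensport is UTC+8:45, so local arrival = 9:41 PM + 8:45 = 6:26 AM on Jul 27.

6:26 AM on July 27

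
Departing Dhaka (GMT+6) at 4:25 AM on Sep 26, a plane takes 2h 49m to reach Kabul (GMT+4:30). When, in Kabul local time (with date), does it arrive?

Kabul is 1:30 behind Dhaka.
After 2 hours and 49 minutes it is 7:14 AM in Dhaka.
Shift by the zone difference: 7:14 AM − 1:30 = 5:44 AM on Sep 26 in Kabul.

5:44 AM on September 26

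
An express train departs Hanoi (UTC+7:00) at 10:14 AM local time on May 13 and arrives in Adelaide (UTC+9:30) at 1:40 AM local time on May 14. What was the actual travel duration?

12 hours 56 minutes

Departure in UTC: 10:14 AM − 7:00 = 3:14 AM on May 13.
Arrival in UTC: 1:40 AM − 9:30 = 4:10 PM on May 13.
Elapsed = 4:10 PM − 3:14 AM = 12 hours 56 minutes.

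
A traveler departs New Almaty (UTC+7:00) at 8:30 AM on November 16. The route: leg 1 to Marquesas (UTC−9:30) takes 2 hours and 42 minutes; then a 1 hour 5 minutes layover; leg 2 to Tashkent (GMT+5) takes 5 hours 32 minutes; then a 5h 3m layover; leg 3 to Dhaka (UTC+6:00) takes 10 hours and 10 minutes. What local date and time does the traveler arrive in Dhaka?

8:02 AM on November 17

Convert departure to UTC: 8:30 AM − 7:00 = 1:30 AM UTC on Nov 16.
Add 2 hours and 42 minutes leg 1 → 4:12 AM UTC.
Add 1 hour and 5 minutes layover in Marquesas → 5:17 AM UTC.
Add 5 hours and 32 minutes leg 2 → 10:49 AM UTC.
Add 5 hours 3 minutes layover in Tashkent → 3:52 PM UTC.
Add 10 hours and 10 minutes leg 3 → 2:02 AM UTC (Nov 17).
Dhaka is UTC+6:00, so local arrival = 2:02 AM + 6:00 = 8:02 AM on Nov 17.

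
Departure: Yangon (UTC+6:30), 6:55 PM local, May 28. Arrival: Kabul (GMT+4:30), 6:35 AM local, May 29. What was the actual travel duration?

13 hours 40 minutes

Departure in UTC: 6:55 PM − 6:30 = 12:25 PM on May 28.
Arrival in UTC: 6:35 AM − 4:30 = 2:05 AM on May 29.
Elapsed = 2:05 AM − 12:25 PM (+1 day) = 13 hours 40 minutes.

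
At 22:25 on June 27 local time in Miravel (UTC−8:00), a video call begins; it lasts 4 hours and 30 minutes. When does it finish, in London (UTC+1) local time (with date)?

London is 9:00 ahead of Miravel.
After 4 hours and 30 minutes it is 02:55 (Jun 28) in Miravel.
Shift by the zone difference: 02:55 + 9:00 = 11:55 on Jun 28 in London.

11:55 on June 28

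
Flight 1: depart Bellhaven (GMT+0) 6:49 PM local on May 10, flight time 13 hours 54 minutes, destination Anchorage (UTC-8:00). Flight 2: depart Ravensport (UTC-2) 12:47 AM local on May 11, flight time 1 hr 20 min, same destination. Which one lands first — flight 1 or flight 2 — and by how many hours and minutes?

Flight 1 departs at 6:49 PM UTC (May 10).
+13 hours and 54 minutes → arrive 8:43 AM UTC on May 11.
Flight 2 in UTC: 12:47 AM + 2:00 = 2:47 AM on May 11.
+1 hour and 20 minutes → arrive 4:07 AM UTC on May 11.
Flight 2 lands earlier by 4 hours 36 minutes.

the second, by 4 hours 36 minutes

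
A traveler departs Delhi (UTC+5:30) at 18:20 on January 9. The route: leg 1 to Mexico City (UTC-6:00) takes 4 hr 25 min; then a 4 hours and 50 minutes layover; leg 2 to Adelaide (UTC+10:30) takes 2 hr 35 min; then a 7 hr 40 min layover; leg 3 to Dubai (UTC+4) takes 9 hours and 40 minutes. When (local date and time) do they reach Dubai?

22:00 on January 10

Convert departure to UTC: 18:20 − 5:30 = 12:50 UTC on Jan 9.
Add 4 hours and 25 minutes leg 1 → 17:15 UTC.
Add 4 hours and 50 minutes layover in Mexico City → 22:05 UTC.
Add 2 hours and 35 minutes leg 2 → 00:40 UTC (Jan 10).
Add 7 hours and 40 minutes layover in Adelaide → 08:20 UTC.
Add 9 hours 40 minutes leg 3 → 18:00 UTC.
Dubai is UTC+4:00, so local arrival = 18:00 + 4:00 = 22:00 on Jan 10.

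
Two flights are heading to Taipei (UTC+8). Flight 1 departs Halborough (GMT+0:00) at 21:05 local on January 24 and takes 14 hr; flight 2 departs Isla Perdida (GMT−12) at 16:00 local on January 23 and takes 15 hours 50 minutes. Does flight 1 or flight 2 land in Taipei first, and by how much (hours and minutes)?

the second, by 15 hours 15 minutes

Flight 1 departs at 21:05 UTC (Jan 24).
+14 hours → arrive 11:05 UTC on Jan 25.
Flight 2 in UTC: 16:00 + 12:00 = 04:00 on Jan 24.
+15 hours and 50 minutes → arrive 19:50 UTC on Jan 24.
Flight 2 lands earlier by 15 hours 15 minutes.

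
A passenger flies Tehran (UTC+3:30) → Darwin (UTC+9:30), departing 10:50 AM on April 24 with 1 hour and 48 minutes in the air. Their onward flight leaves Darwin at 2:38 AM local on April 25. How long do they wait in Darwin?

8 hours

Convert departure to UTC: 10:50 AM − 3:30 = 7:20 AM UTC on Apr 24.
Add 1 hour and 48 minutes flight time → 9:08 AM UTC.
Darwin is UTC+9:30, so local arrival = 9:08 AM + 9:30 = 6:38 PM on Apr 24.
Layover = 2:38 AM − 6:38 PM (+1 day) = 8 hours.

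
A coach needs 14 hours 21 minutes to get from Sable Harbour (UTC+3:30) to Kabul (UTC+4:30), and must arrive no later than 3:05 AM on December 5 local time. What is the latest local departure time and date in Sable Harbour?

11:44 AM on December 4

Target arrival in UTC: 3:05 AM − 4:30 = 10:35 PM on Dec 4.
Subtract 14 hours and 21 minutes → departure 8:14 AM UTC on Dec 4.
Sable Harbour is UTC+3:30: 8:14 AM + 3:30 = 11:44 AM on Dec 4.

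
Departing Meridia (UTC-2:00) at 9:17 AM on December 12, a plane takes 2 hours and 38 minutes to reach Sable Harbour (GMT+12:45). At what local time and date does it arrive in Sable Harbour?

Convert departure to UTC: 9:17 AM + 2:00 = 11:17 AM UTC on Dec 12.
Add 2 hours 38 minutes travel time → 1:55 PM UTC.
Sable Harbour is UTC+12:45, so local arrival = 1:55 PM + 12:45 = 2:40 AM on Dec 13.

2:40 AM on Dec 13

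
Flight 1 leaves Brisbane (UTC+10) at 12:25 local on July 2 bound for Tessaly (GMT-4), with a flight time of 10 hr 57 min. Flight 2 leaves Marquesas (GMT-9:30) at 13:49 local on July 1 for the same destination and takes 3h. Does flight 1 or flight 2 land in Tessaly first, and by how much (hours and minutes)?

the second, by 11 hours 3 minutes

Flight 1 in UTC: 12:25 − 10:00 = 02:25 on Jul 2.
+10 hours and 57 minutes → arrive 13:22 UTC on Jul 2.
Flight 2 in UTC: 13:49 + 9:30 = 23:19 on Jul 1.
+3 hours → arrive 02:19 UTC on Jul 2.
Flight 2 lands earlier by 11 hours 3 minutes.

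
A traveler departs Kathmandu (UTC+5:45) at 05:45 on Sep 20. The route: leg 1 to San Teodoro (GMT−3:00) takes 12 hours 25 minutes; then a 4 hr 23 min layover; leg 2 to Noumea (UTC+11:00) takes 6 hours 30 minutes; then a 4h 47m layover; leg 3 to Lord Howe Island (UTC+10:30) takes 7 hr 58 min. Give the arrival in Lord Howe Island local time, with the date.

22:33 on September 21

Convert departure to UTC: 05:45 − 5:45 = 00:00 UTC on Sep 20.
Add 12 hours 25 minutes leg 1 → 12:25 UTC.
Add 4 hours 23 minutes layover in San Teodoro → 16:48 UTC.
Add 6 hours and 30 minutes leg 2 → 23:18 UTC.
Add 4 hours 47 minutes layover in Noumea → 04:05 UTC (Sep 21).
Add 7 hours and 58 minutes leg 3 → 12:03 UTC.
Lord Howe Island is UTC+10:30, so local arrival = 12:03 + 10:30 = 22:33 on Sep 21.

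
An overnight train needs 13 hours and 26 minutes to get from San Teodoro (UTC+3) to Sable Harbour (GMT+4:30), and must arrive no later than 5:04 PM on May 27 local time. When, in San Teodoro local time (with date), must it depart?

2:08 AM on May 27

Target arrival in UTC: 5:04 PM − 4:30 = 12:34 PM on May 27.
Subtract 13 hours and 26 minutes → departure 11:08 PM UTC on May 26.
San Teodoro is UTC+3:00: 11:08 PM + 3:00 = 2:08 AM on May 27.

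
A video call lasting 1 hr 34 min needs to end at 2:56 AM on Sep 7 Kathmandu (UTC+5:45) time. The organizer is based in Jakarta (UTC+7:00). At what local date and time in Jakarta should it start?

2:37 AM on September 7

Target end time in UTC: 2:56 AM − 5:45 = 9:11 PM on Sep 6.
Subtract 1 hour 34 minutes → start 7:37 PM UTC on Sep 6.
Jakarta is UTC+7:00: 7:37 PM + 7:00 = 2:37 AM on Sep 7.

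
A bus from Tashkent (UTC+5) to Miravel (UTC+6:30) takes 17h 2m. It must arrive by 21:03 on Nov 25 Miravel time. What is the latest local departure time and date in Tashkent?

Target arrival in UTC: 21:03 − 6:30 = 14:33 on Nov 25.
Subtract 17 hours and 2 minutes → departure 21:31 UTC on Nov 24.
Tashkent is UTC+5:00: 21:31 + 5:00 = 02:31 on Nov 25.

02:31 on November 25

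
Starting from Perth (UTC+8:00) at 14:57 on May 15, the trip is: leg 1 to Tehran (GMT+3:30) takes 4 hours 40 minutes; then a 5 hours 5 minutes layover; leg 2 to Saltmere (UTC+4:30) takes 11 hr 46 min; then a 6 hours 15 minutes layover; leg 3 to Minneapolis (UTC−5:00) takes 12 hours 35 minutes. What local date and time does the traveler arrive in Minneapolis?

Convert departure to UTC: 14:57 − 8:00 = 06:57 UTC on May 15.
Add 4 hours and 40 minutes leg 1 → 11:37 UTC.
Add 5 hours 5 minutes layover in Tehran → 16:42 UTC.
Add 11 hours and 46 minutes leg 2 → 04:28 UTC (May 16).
Add 6 hours and 15 minutes layover in Saltmere → 10:43 UTC.
Add 12 hours 35 minutes leg 3 → 23:18 UTC.
Minneapolis is UTC−5:00, so local arrival = 23:18 − 5:00 = 18:18 on May 16.

18:18 on May 16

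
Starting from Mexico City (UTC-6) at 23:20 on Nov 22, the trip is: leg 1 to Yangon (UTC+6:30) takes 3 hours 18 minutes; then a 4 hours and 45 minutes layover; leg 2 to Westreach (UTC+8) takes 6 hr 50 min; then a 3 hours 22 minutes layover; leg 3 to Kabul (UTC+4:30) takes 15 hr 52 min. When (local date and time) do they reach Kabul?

19:57 on November 24

Convert departure to UTC: 23:20 + 6:00 = 05:20 UTC on Nov 23.
Add 3 hours and 18 minutes leg 1 → 08:38 UTC.
Add 4 hours and 45 minutes layover in Yangon → 13:23 UTC.
Add 6 hours 50 minutes leg 2 → 20:13 UTC.
Add 3 hours 22 minutes layover in Westreach → 23:35 UTC.
Add 15 hours 52 minutes leg 3 → 15:27 UTC (Nov 24).
Kabul is UTC+4:30, so local arrival = 15:27 + 4:30 = 19:57 on Nov 24.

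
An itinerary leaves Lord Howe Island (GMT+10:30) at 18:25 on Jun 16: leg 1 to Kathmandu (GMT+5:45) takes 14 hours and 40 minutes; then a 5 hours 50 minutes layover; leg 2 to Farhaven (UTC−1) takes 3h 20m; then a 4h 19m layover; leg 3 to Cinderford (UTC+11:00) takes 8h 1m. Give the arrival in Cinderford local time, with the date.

Convert departure to UTC: 18:25 − 10:30 = 07:55 UTC on Jun 16.
Add 14 hours 40 minutes leg 1 → 22:35 UTC.
Add 5 hours 50 minutes layover in Kathmandu → 04:25 UTC (Jun 17).
Add 3 hours and 20 minutes leg 2 → 07:45 UTC.
Add 4 hours 19 minutes layover in Farhaven → 12:04 UTC.
Add 8 hours and 1 minute leg 3 → 20:05 UTC.
Cinderford is UTC+11:00, so local arrival = 20:05 + 11:00 = 07:05 on Jun 18.

07:05 on Jun 18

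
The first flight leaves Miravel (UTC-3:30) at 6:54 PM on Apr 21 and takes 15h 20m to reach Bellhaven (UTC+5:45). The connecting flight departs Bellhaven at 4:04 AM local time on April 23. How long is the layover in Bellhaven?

Convert departure to UTC: 6:54 PM + 3:30 = 10:24 PM UTC on Apr 21.
Add 15 hours 20 minutes flight time → 1:44 PM UTC (Apr 22).
Bellhaven is UTC+5:45, so local arrival = 1:44 PM + 5:45 = 7:29 PM on Apr 22.
Layover = 4:04 AM − 7:29 PM (+1 day) = 8 hours 35 minutes.

8 hours 35 minutes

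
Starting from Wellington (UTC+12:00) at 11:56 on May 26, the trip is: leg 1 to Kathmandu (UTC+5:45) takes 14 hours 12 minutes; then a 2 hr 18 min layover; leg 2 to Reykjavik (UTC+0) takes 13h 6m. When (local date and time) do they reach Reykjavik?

05:32 on May 27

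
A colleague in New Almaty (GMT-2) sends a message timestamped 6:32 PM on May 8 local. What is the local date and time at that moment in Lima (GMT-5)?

Lima is 3:00 behind New Almaty.
Shift by the zone difference: 6:32 PM − 3:00 = 3:32 PM on May 8 in Lima.

3:32 PM on May 8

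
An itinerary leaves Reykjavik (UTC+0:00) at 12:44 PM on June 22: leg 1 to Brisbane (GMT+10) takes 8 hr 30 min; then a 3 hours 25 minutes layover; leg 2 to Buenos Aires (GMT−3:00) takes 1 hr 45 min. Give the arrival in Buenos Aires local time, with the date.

11:24 PM on Jun 22

Reykjavik is at UTC+0, so departure is already 12:44 PM UTC on Jun 22.
Add 8 hours and 30 minutes leg 1 → 9:14 PM UTC.
Add 3 hours 25 minutes layover in Brisbane → 12:39 AM UTC (Jun 23).
Add 1 hour and 45 minutes leg 2 → 2:24 AM UTC.
Buenos Aires is UTC−3:00, so local arrival = 2:24 AM − 3:00 = 11:24 PM on Jun 22.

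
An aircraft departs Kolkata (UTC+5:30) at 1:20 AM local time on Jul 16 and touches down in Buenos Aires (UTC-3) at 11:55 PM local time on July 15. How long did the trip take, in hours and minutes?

7 hours 5 minutes

Departure in UTC: 1:20 AM − 5:30 = 7:50 PM on Jul 15.
Arrival in UTC: 11:55 PM + 3:00 = 2:55 AM on Jul 16.
Elapsed = 2:55 AM − 7:50 PM (+1 day) = 7 hours 5 minutes.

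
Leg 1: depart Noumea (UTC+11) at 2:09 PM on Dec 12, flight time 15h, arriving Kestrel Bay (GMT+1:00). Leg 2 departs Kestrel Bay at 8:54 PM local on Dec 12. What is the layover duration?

1 hour 45 minutes

Convert departure to UTC: 2:09 PM − 11:00 = 3:09 AM UTC on Dec 12.
Add 15 hours flight time → 6:09 PM UTC.
Kestrel Bay is UTC+1:00, so local arrival = 6:09 PM + 1:00 = 7:09 PM on Dec 12.
Layover = 8:54 PM − 7:09 PM = 1 hour 45 minutes.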